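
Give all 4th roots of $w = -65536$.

|w| = 65536, arg(w) = 180°
Root modulus = 65536^(1/4) = 16
Root arguments: θ_k = (180° + 360°k)/4 for k = 0, 1, ..., 3
Roots: 8*sqrt(2) + 8*sqrt(2)i, -8*sqrt(2) + 8*sqrt(2)i, -8*sqrt(2) - 8*sqrt(2)i, 8*sqrt(2) - 8*sqrt(2)i


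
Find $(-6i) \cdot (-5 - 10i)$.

(a1*a2 - b1*b2) + (a1*b2 + b1*a2)i
= (0 - 60) + (0 + 30)i
= -60 + 30i


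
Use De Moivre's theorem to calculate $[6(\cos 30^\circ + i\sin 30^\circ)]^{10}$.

By De Moivre: z^n = r^n(cos(nθ) + i sin(nθ))
= 6^10(cos(10*30°) + i sin(10*30°))
= 60466176(cos 300° + i sin 300°)
= 30233088 - 30233088*sqrt(3)i


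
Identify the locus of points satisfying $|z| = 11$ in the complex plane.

|z| = 11 means sqrt(x^2 + y^2) = 11
This is a circle of radius 11 centered at the origin


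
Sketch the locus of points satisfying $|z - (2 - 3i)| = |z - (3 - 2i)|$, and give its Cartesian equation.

|z - z1| = |z - z2| means z is equidistant from z1 and z2,
i.e. the perpendicular bisector of the segment from (2, -3) to (3, -2) (midpoint (5/2, -5/2)).
With z = x + yi, square both sides:
(x - 2)^2 + (y - (-3))^2 = (x - 3)^2 + (y - (-2))^2
The x^2 and y^2 terms cancel: 2x + 2y = 13 - 13 = 0
Simplify: x + y = 0
Locus: Perpendicular bisector of the segment from (2, -3) to (3, -2): the line x + y = 0


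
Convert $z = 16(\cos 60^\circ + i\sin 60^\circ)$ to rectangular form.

a = r cos θ = 16 * 1/2 = 8
b = r sin θ = 16 * sqrt(3)/2 = 8*sqrt(3)
z = 8 + 8*sqrt(3)i


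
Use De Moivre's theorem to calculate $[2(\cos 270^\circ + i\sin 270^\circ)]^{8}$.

By De Moivre: z^n = r^n(cos(nθ) + i sin(nθ))
= 2^8(cos(8*270°) + i sin(8*270°))
= 256(cos 0° + i sin 0°)
= 256


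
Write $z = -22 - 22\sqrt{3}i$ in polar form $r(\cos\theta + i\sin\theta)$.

r = |z| = sqrt(a^2 + b^2) = sqrt((-22)^2 + (-22*sqrt(3))^2) = sqrt(484 + 1452) = sqrt(1936) = 44
θ = arctan(b/a) = arctan(-38.1051/-22) (quadrant-adjusted) = 240°
z = 44(cos 240° + i sin 240°)


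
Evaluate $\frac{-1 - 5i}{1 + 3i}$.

Multiply numerator and denominator by conjugate (1 - 3i):
= (-1 - 5i)(1 - 3i) / (1^2 + 3^2)
= (-16 - 2i) / 10
Divide through by 2: (-8 - i) / 5
= -8/5 - (1/5)i


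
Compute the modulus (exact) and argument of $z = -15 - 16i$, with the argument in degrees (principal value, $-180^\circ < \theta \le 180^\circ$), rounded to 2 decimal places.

|z| = sqrt((-15)^2 + (-16)^2) = sqrt(481)
arg(z) = arctan(b/a) = arctan(-16/-15) (quadrant-adjusted) = -133.15°


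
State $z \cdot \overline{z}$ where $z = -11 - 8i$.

z * conjugate(z) = |z|^2 = a^2 + b^2
= (-11)^2 + (-8)^2 = 185


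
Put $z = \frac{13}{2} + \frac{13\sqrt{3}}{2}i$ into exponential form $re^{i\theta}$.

r = |z| = sqrt((13/2)^2 + (13*sqrt(3)/2)^2) = sqrt(169/4 + 507/4) = sqrt(169) = 13
θ = arctan(b/a) = arctan(11.2583/6.5) (quadrant-adjusted) = 60° = π/3
z = 13e^(i*π/3)


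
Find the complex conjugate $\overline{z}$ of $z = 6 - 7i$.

If z = a + bi, then conjugate(z) = a - bi
conjugate(6 - 7i) = 6 + 7i


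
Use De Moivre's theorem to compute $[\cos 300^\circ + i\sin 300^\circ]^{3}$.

By De Moivre: z^n = r^n(cos(nθ) + i sin(nθ))
= 1^3(cos(3*300°) + i sin(3*300°))
= 1(cos 180° + i sin 180°)
= -1


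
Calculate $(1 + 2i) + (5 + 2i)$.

(1 + 5) + (2 + 2)i = 6 + 4i


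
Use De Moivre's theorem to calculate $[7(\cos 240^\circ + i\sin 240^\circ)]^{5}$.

By De Moivre: z^n = r^n(cos(nθ) + i sin(nθ))
= 7^5(cos(5*240°) + i sin(5*240°))
= 16807(cos 120° + i sin 120°)
= -16807/2 + (16807*sqrt(3)/2)i


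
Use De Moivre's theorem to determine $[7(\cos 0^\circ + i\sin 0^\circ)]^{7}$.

By De Moivre: z^n = r^n(cos(nθ) + i sin(nθ))
= 7^7(cos(7*0°) + i sin(7*0°))
= 823543(cos 0° + i sin 0°)
= 823543


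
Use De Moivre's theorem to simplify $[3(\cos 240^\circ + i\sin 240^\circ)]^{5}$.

By De Moivre: z^n = r^n(cos(nθ) + i sin(nθ))
= 3^5(cos(5*240°) + i sin(5*240°))
= 243(cos 120° + i sin 120°)
= -243/2 + (243*sqrt(3)/2)i


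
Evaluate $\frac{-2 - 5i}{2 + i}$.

Multiply numerator and denominator by conjugate (2 - i):
= (-2 - 5i)(2 - i) / (2^2 + 1^2)
= (-9 - 8i) / 5
= -9/5 - (8/5)i


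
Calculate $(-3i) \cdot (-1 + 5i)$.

(a1*a2 - b1*b2) + (a1*b2 + b1*a2)i
= (0 - (-15)) + (0 + 3)i
= 15 + 3i


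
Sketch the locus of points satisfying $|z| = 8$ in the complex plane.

|z| = 8 means sqrt(x^2 + y^2) = 8
This is a circle of radius 8 centered at the origin


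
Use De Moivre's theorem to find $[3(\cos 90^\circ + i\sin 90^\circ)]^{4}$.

By De Moivre: z^n = r^n(cos(nθ) + i sin(nθ))
= 3^4(cos(4*90°) + i sin(4*90°))
= 81(cos 0° + i sin 0°)
= 81


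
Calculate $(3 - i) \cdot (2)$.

(a1*a2 - b1*b2) + (a1*b2 + b1*a2)i
= (6 - 0) + (0 + (-2))i
= 6 - 2i


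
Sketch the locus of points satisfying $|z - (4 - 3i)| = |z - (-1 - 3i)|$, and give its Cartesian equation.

|z - z1| = |z - z2| means z is equidistant from z1 and z2,
i.e. the perpendicular bisector of the segment from (4, -3) to (-1, -3) (midpoint (3/2, -3)).
With z = x + yi, square both sides:
(x - 4)^2 + (y - (-3))^2 = (x - (-1))^2 + (y - (-3))^2
The x^2 and y^2 terms cancel: -10x + 0y = 10 - 25 = -15
Simplify: x = 3/2
Locus: Perpendicular bisector of the segment from (4, -3) to (-1, -3): the line x = 3/2


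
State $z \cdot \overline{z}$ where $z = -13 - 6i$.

z * conjugate(z) = |z|^2 = a^2 + b^2
= (-13)^2 + (-6)^2 = 205


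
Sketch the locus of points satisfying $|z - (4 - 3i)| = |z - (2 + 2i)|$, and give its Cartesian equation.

|z - z1| = |z - z2| means z is equidistant from z1 and z2,
i.e. the perpendicular bisector of the segment from (4, -3) to (2, 2) (midpoint (3, -1/2)).
With z = x + yi, square both sides:
(x - 4)^2 + (y - (-3))^2 = (x - 2)^2 + (y - 2)^2
The x^2 and y^2 terms cancel: -4x + 10y = 8 - 25 = -17
Simplify: 4x - 10y = 17
Locus: Perpendicular bisector of the segment from (4, -3) to (2, 2): the line 4x - 10y = 17


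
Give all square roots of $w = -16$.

|w| = 16, arg(w) = 180°
Root modulus = 16^(1/2) = 4
Root arguments: θ_k = (180° + 360°k)/2 for k = 0, 1, ..., 1
Roots: 4i, -4i


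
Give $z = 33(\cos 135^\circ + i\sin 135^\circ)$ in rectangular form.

a = r cos θ = 33 * -sqrt(2)/2 = -33*sqrt(2)/2
b = r sin θ = 33 * sqrt(2)/2 = 33*sqrt(2)/2
z = -33*sqrt(2)/2 + (33*sqrt(2)/2)i


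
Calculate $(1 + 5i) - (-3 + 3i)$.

(1 - (-3)) + (5 - 3)i = 4 + 2i


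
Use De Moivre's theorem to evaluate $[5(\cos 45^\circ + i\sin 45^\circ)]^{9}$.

By De Moivre: z^n = r^n(cos(nθ) + i sin(nθ))
= 5^9(cos(9*45°) + i sin(9*45°))
= 1953125(cos 45° + i sin 45°)
= 1953125*sqrt(2)/2 + (1953125*sqrt(2)/2)i


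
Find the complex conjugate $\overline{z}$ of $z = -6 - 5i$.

If z = a + bi, then conjugate(z) = a - bi
conjugate(-6 - 5i) = -6 + 5i


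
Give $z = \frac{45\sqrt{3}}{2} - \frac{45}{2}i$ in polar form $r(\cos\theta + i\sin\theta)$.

r = |z| = sqrt(a^2 + b^2) = sqrt((45*sqrt(3)/2)^2 + (-45/2)^2) = sqrt(6075/4 + 2025/4) = sqrt(2025) = 45
θ = arctan(b/a) = arctan(-22.5/38.9711) (quadrant-adjusted) = 330°
z = 45(cos 330° + i sin 330°)


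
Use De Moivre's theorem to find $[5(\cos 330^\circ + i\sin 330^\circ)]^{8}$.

By De Moivre: z^n = r^n(cos(nθ) + i sin(nθ))
= 5^8(cos(8*330°) + i sin(8*330°))
= 390625(cos 120° + i sin 120°)
= -390625/2 + (390625*sqrt(3)/2)i


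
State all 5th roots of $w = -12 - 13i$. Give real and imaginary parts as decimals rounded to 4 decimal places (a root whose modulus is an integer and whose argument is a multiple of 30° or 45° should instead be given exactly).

|w| = sqrt(313) ≈ 17.691806, arg(w) ≈ 227.290610°
Root modulus = sqrt(313)^(1/5) ≈ 1.776456
Root arguments: θ_k = (arg(w) + 360°k)/5 for k = 0, 1, ..., 4
Compute each root as (root modulus)(cos θ_k + i sin θ_k) using full-precision intermediates, then round to 4 decimal places.
Roots: 1.2461 + 1.2661i, -0.8191 + 1.5763i, -1.7523 - 0.2919i, -0.2639 - 1.7568i, 1.5892 - 0.7938i


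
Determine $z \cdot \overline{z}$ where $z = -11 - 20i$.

z * conjugate(z) = |z|^2 = a^2 + b^2
= (-11)^2 + (-20)^2 = 521


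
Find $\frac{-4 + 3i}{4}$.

Divisor is real, so divide each part by 4:
= -1 + (3/4)i


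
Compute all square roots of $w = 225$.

|w| = 225, arg(w) = 0°
Root modulus = 225^(1/2) = 15
Root arguments: θ_k = (0° + 360°k)/2 for k = 0, 1, ..., 1
Roots: 15, -15


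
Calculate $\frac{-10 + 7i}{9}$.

Divisor is real, so divide each part by 9:
= -10/9 + (7/9)i


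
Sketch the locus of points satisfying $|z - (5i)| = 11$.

|z - z0| = r describes a circle centered at z0 with radius r
Here z0 = 5i and r = 11
Locus: Circle centered at (0, 5) with radius 11


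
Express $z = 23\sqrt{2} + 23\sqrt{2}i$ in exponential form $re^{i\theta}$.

r = |z| = sqrt((23*sqrt(2))^2 + (23*sqrt(2))^2) = sqrt(1058 + 1058) = sqrt(2116) = 46
θ = arctan(b/a) = arctan(32.5269/32.5269) (quadrant-adjusted) = 45° = π/4
z = 46e^(i*π/4)


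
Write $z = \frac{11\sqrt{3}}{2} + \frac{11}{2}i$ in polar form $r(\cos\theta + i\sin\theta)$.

r = |z| = sqrt(a^2 + b^2) = sqrt((11*sqrt(3)/2)^2 + (11/2)^2) = sqrt(363/4 + 121/4) = sqrt(121) = 11
θ = arctan(b/a) = arctan(5.5/9.5263) (quadrant-adjusted) = 30°
z = 11(cos 30° + i sin 30°)


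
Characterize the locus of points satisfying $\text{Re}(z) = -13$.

Re(z) = x where z = x + yi; the equation x = -13 is satisfied by all points with that x-coordinate
Locus: Vertical line x = -13


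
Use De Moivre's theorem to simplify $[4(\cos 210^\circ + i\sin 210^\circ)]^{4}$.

By De Moivre: z^n = r^n(cos(nθ) + i sin(nθ))
= 4^4(cos(4*210°) + i sin(4*210°))
= 256(cos 120° + i sin 120°)
= -128 + 128*sqrt(3)i


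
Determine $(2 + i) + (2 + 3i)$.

(2 + 2) + (1 + 3)i = 4 + 4i


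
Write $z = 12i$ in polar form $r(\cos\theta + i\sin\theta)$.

r = |z| = sqrt(a^2 + b^2) = sqrt((0)^2 + (12)^2) = sqrt(0 + 144) = sqrt(144) = 12
a = 0 and b > 0, so z lies on the positive imaginary axis: θ = 90°
z = 12(cos 90° + i sin 90°)


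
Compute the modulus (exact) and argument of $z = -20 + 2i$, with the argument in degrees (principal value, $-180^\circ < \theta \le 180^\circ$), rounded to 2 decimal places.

|z| = sqrt((-20)^2 + 2^2) = sqrt(404)
arg(z) = arctan(b/a) = arctan(2/-20) (quadrant-adjusted) = 174.29°


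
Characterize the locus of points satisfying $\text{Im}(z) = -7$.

Im(z) = y where z = x + yi; the equation y = -7 is satisfied by all points with that y-coordinate
Locus: Horizontal line y = -7


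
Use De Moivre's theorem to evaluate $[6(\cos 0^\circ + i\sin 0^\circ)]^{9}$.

By De Moivre: z^n = r^n(cos(nθ) + i sin(nθ))
= 6^9(cos(9*0°) + i sin(9*0°))
= 10077696(cos 0° + i sin 0°)
= 10077696


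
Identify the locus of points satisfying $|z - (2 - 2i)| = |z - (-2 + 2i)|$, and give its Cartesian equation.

|z - z1| = |z - z2| means z is equidistant from z1 and z2,
i.e. the perpendicular bisector of the segment from (2, -2) to (-2, 2) (midpoint (0, 0)).
With z = x + yi, square both sides:
(x - 2)^2 + (y - (-2))^2 = (x - (-2))^2 + (y - 2)^2
The x^2 and y^2 terms cancel: -8x + 8y = 8 - 8 = 0
Simplify: x - y = 0
Locus: Perpendicular bisector of the segment from (2, -2) to (-2, 2): the line x - y = 0


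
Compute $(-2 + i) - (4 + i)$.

(-2 - 4) + (1 - 1)i = -6


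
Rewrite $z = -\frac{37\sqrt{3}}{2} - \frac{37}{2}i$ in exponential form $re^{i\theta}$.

r = |z| = sqrt((-37*sqrt(3)/2)^2 + (-37/2)^2) = sqrt(4107/4 + 1369/4) = sqrt(1369) = 37
θ = arctan(b/a) = arctan(-18.5/-32.0429) (quadrant-adjusted) = 210° = 7π/6
z = 37e^(i*7π/6)


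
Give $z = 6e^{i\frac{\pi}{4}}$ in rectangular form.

a = r cos θ = 6 * sqrt(2)/2 = 3*sqrt(2)
b = r sin θ = 6 * sqrt(2)/2 = 3*sqrt(2)
z = 3*sqrt(2) + 3*sqrt(2)i


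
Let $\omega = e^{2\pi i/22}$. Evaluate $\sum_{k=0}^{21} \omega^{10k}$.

Let ζ = ω^10 = e^(2πi·10/22). Since 22 ∤ 10, ζ ≠ 1.
Sum = Σ_{k=0}^{21} ζ^k = (ζ^22 - 1)/(ζ - 1) = (ω^{10·22} - 1)/(ζ - 1) = (1 - 1)/(ζ - 1) = 0


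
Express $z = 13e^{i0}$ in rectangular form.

a = r cos θ = 13 * 1 = 13
b = r sin θ = 13 * 0 = 0
z = 13


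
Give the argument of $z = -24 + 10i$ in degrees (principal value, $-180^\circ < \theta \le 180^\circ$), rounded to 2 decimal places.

θ = arctan(b/a) = arctan(10/-24) (quadrant-adjusted) = 157.38°


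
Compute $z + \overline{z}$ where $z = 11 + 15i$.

z + conjugate(z) = (a + bi) + (a - bi) = 2a
= 2 * 11 = 22


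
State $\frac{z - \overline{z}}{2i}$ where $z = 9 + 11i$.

z - conjugate(z) = 2bi
(z - conjugate(z))/(2i) = 2bi/(2i) = b = 11


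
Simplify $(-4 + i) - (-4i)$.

(-4 - 0) + (1 - (-4))i = -4 + 5i


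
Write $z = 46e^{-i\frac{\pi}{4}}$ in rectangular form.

a = r cos θ = 46 * sqrt(2)/2 = 23*sqrt(2)
b = r sin θ = 46 * -sqrt(2)/2 = -23*sqrt(2)
z = 23*sqrt(2) - 23*sqrt(2)i


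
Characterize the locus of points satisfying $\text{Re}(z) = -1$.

Re(z) = x where z = x + yi; the equation x = -1 is satisfied by all points with that x-coordinate
Locus: Vertical line x = -1


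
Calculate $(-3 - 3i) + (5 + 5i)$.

(-3 + 5) + (-3 + 5)i = 2 + 2i


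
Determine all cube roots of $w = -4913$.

|w| = 4913, arg(w) = 180°
Root modulus = 4913^(1/3) = 17
Root arguments: θ_k = (180° + 360°k)/3 for k = 0, 1, ..., 2
Roots: 17/2 + (17*sqrt(3)/2)i, -17, 17/2 - (17*sqrt(3)/2)i


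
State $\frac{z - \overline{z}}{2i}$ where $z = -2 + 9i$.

z - conjugate(z) = 2bi
(z - conjugate(z))/(2i) = 2bi/(2i) = b = 9


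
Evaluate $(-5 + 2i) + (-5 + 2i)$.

(-5 + (-5)) + (2 + 2)i = -10 + 4i


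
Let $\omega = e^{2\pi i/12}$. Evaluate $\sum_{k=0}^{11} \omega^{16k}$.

Let ζ = ω^16 = e^(2πi·16/12). Since 12 ∤ 16, ζ ≠ 1.
Sum = Σ_{k=0}^{11} ζ^k = (ζ^12 - 1)/(ζ - 1) = (ω^{16·12} - 1)/(ζ - 1) = (1 - 1)/(ζ - 1) = 0


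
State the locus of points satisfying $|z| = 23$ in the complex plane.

|z| = 23 means sqrt(x^2 + y^2) = 23
This is a circle of radius 23 centered at the origin


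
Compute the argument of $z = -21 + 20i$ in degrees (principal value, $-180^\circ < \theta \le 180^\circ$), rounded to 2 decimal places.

θ = arctan(b/a) = arctan(20/-21) (quadrant-adjusted) = 136.40°


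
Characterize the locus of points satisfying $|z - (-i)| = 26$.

|z - z0| = r describes a circle centered at z0 with radius r
Here z0 = -i and r = 26
Locus: Circle centered at (0, -1) with radius 26


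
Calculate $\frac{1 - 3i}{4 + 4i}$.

Multiply numerator and denominator by conjugate (4 - 4i):
= (1 - 3i)(4 - 4i) / (4^2 + 4^2)
= (-8 - 16i) / 32
Divide through by 8: (-1 - 2i) / 4
= -1/4 - (1/2)i


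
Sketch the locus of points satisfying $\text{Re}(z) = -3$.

Re(z) = x where z = x + yi; the equation x = -3 is satisfied by all points with that x-coordinate
Locus: Vertical line x = -3


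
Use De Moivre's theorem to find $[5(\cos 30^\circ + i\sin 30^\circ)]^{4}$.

By De Moivre: z^n = r^n(cos(nθ) + i sin(nθ))
= 5^4(cos(4*30°) + i sin(4*30°))
= 625(cos 120° + i sin 120°)
= -625/2 + (625*sqrt(3)/2)i


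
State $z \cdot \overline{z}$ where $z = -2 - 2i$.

z * conjugate(z) = |z|^2 = a^2 + b^2
= (-2)^2 + (-2)^2 = 8


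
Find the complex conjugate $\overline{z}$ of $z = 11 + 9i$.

If z = a + bi, then conjugate(z) = a - bi
conjugate(11 + 9i) = 11 - 9i


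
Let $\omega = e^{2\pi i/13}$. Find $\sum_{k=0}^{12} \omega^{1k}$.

Let ζ = ω^1 = e^(2πi·1/13). Since 13 ∤ 1, ζ ≠ 1.
Sum = Σ_{k=0}^{12} ζ^k = (ζ^13 - 1)/(ζ - 1) = (ω^{1·13} - 1)/(ζ - 1) = (1 - 1)/(ζ - 1) = 0


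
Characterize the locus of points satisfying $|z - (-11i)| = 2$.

|z - z0| = r describes a circle centered at z0 with radius r
Here z0 = -11i and r = 2
Locus: Circle centered at (0, -11) with radius 2


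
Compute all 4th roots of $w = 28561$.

|w| = 28561, arg(w) = 0°
Root modulus = 28561^(1/4) = 13
Root arguments: θ_k = (0° + 360°k)/4 for k = 0, 1, ..., 3
Roots: 13, 13i, -13, -13i


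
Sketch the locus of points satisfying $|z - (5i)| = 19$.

|z - z0| = r describes a circle centered at z0 with radius r
Here z0 = 5i and r = 19
Locus: Circle centered at (0, 5) with radius 19


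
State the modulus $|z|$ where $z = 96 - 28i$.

|z| = sqrt(a^2 + b^2) = sqrt(96^2 + (-28)^2) = sqrt(10000) = 100


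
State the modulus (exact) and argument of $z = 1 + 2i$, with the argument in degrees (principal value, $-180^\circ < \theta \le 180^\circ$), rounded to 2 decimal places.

|z| = sqrt(1^2 + 2^2) = sqrt(5)
arg(z) = arctan(b/a) = arctan(2/1) (quadrant-adjusted) = 63.43°


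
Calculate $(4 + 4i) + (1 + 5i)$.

(4 + 1) + (4 + 5)i = 5 + 9i


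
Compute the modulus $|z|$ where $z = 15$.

|z| = sqrt(a^2 + b^2) = sqrt(15^2 + 0^2) = sqrt(225) = 15


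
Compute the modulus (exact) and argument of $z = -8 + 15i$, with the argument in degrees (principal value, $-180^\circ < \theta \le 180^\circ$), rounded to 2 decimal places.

|z| = sqrt((-8)^2 + 15^2) = 17
arg(z) = arctan(b/a) = arctan(15/-8) (quadrant-adjusted) = 118.07°


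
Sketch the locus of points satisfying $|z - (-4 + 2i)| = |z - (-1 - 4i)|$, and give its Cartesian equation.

|z - z1| = |z - z2| means z is equidistant from z1 and z2,
i.e. the perpendicular bisector of the segment from (-4, 2) to (-1, -4) (midpoint (-5/2, -1)).
With z = x + yi, square both sides:
(x - (-4))^2 + (y - 2)^2 = (x - (-1))^2 + (y - (-4))^2
The x^2 and y^2 terms cancel: 6x + (-12)y = 17 - 20 = -3
Simplify: 2x - 4y = -1
Locus: Perpendicular bisector of the segment from (-4, 2) to (-1, -4): the line 2x - 4y = -1


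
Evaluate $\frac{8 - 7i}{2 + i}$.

Multiply numerator and denominator by conjugate (2 - i):
= (8 - 7i)(2 - i) / (2^2 + 1^2)
= (9 - 22i) / 5
= 9/5 - (22/5)i


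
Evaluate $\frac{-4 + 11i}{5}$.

Divisor is real, so divide each part by 5:
= -4/5 + (11/5)i


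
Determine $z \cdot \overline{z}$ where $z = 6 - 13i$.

z * conjugate(z) = |z|^2 = a^2 + b^2
= 6^2 + (-13)^2 = 205


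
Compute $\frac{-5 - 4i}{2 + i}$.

Multiply numerator and denominator by conjugate (2 - i):
= (-5 - 4i)(2 - i) / (2^2 + 1^2)
= (-14 - 3i) / 5
= -14/5 - (3/5)i


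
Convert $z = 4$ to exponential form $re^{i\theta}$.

r = |z| = sqrt((4)^2 + (0)^2) = sqrt(16 + 0) = sqrt(16) = 4
b = 0 and a > 0, so z lies on the positive real axis: θ = 0
z = 4e^(i*0) = 4


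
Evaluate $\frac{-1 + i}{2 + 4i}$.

Multiply numerator and denominator by conjugate (2 - 4i):
= (-1 + i)(2 - 4i) / (2^2 + 4^2)
= (2 + 6i) / 20
Divide through by 2: (1 + 3i) / 10
= 1/10 + (3/10)i


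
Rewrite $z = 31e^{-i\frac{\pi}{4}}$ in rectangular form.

a = r cos θ = 31 * sqrt(2)/2 = 31*sqrt(2)/2
b = r sin θ = 31 * -sqrt(2)/2 = -31*sqrt(2)/2
z = 31*sqrt(2)/2 - (31*sqrt(2)/2)i


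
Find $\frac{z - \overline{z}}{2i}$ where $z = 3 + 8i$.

z - conjugate(z) = 2bi
(z - conjugate(z))/(2i) = 2bi/(2i) = b = 8


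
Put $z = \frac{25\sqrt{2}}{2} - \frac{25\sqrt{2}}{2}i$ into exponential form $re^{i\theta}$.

r = |z| = sqrt((25*sqrt(2)/2)^2 + (-25*sqrt(2)/2)^2) = sqrt(625/2 + 625/2) = sqrt(625) = 25
θ = arctan(b/a) = arctan(-17.6777/17.6777) (quadrant-adjusted) = -45° = -π/4
z = 25e^(-i*π/4)


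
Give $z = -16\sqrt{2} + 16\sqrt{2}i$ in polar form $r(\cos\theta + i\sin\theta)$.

r = |z| = sqrt(a^2 + b^2) = sqrt((-16*sqrt(2))^2 + (16*sqrt(2))^2) = sqrt(512 + 512) = sqrt(1024) = 32
θ = arctan(b/a) = arctan(22.6274/-22.6274) (quadrant-adjusted) = 135°
z = 32(cos 135° + i sin 135°)


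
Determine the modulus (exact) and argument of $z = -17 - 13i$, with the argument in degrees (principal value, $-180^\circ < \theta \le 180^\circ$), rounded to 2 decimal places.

|z| = sqrt((-17)^2 + (-13)^2) = sqrt(458)
arg(z) = arctan(b/a) = arctan(-13/-17) (quadrant-adjusted) = -142.59°


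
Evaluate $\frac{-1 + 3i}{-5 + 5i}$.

Multiply numerator and denominator by conjugate (-5 - 5i):
= (-1 + 3i)(-5 - 5i) / ((-5)^2 + 5^2)
= (20 - 10i) / 50
Divide through by 10: (2 - i) / 5
= 2/5 - (1/5)i


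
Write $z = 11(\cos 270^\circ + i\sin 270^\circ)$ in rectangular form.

a = r cos θ = 11 * 0 = 0
b = r sin θ = 11 * -1 = -11
z = -11i


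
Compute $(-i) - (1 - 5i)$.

(0 - 1) + (-1 - (-5))i = -1 + 4i


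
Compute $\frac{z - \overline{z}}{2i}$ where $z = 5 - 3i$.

z - conjugate(z) = 2bi
(z - conjugate(z))/(2i) = 2bi/(2i) = b = -3


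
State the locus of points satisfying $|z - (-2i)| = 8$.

|z - z0| = r describes a circle centered at z0 with radius r
Here z0 = -2i and r = 8
Locus: Circle centered at (0, -2) with radius 8


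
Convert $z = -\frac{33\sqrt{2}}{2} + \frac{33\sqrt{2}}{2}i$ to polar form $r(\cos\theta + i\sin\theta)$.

r = |z| = sqrt(a^2 + b^2) = sqrt((-33*sqrt(2)/2)^2 + (33*sqrt(2)/2)^2) = sqrt(1089/2 + 1089/2) = sqrt(1089) = 33
θ = arctan(b/a) = arctan(23.3345/-23.3345) (quadrant-adjusted) = 135°
z = 33(cos 135° + i sin 135°)


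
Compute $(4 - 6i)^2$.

(a + bi)^2 = a^2 - b^2 + 2abi
= 4^2 - (-6)^2 + 2*4*(-6)i
= -20 - 48i


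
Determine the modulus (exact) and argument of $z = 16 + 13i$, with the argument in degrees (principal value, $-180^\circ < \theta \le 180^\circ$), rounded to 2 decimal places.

|z| = sqrt(16^2 + 13^2) = sqrt(425)
arg(z) = arctan(b/a) = arctan(13/16) (quadrant-adjusted) = 39.09°


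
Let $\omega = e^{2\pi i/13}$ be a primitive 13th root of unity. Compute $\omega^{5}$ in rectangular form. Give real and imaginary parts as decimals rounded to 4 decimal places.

ω^5 = e^(2πi·5/13) = e^(i·10π/13)
= cos(10π/13) + i sin(10π/13)
= -0.7485 + 0.6631i


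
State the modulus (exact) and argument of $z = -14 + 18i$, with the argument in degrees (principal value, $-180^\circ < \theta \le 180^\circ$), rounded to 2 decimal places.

|z| = sqrt((-14)^2 + 18^2) = sqrt(520)
arg(z) = arctan(b/a) = arctan(18/-14) (quadrant-adjusted) = 127.87°


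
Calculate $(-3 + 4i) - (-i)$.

(-3 - 0) + (4 - (-1))i = -3 + 5i


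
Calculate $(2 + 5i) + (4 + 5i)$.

(2 + 4) + (5 + 5)i = 6 + 10i


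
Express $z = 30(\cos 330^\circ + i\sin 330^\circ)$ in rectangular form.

a = r cos θ = 30 * sqrt(3)/2 = 15*sqrt(3)
b = r sin θ = 30 * -1/2 = -15
z = 15*sqrt(3) - 15i


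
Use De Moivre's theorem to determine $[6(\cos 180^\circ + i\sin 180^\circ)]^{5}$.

By De Moivre: z^n = r^n(cos(nθ) + i sin(nθ))
= 6^5(cos(5*180°) + i sin(5*180°))
= 7776(cos 180° + i sin 180°)
= -7776


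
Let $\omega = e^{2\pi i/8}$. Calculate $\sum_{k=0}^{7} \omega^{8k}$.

Since 8 divides 8, ω^8 = (ω^8)^1 = 1^1 = 1, so every term is 1.
Sum = 8 · 1 = 8


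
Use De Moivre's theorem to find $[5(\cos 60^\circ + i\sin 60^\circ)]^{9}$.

By De Moivre: z^n = r^n(cos(nθ) + i sin(nθ))
= 5^9(cos(9*60°) + i sin(9*60°))
= 1953125(cos 180° + i sin 180°)
= -1953125


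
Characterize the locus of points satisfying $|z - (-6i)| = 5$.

|z - z0| = r describes a circle centered at z0 with radius r
Here z0 = -6i and r = 5
Locus: Circle centered at (0, -6) with radius 5


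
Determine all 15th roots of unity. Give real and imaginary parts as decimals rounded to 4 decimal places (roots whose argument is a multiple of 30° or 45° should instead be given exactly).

ω_k = e^(2πik/15) = cos(2πk/15) + i sin(2πk/15) for k = 0, 1, ..., 14
Roots: 1, 0.9135 + 0.4067i, 0.6691 + 0.7431i, 0.3090 + 0.9511i, -0.1045 + 0.9945i, -1/2 + (sqrt(3)/2)i, -0.8090 + 0.5878i, -0.9781 + 0.2079i, -0.9781 - 0.2079i, -0.8090 - 0.5878i, -1/2 - (sqrt(3)/2)i, -0.1045 - 0.9945i, 0.3090 - 0.9511i, 0.6691 - 0.7431i, 0.9135 - 0.4067i


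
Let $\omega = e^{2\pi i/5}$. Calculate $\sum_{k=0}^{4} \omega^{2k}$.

Let ζ = ω^2 = e^(2πi·2/5). Since 5 ∤ 2, ζ ≠ 1.
Sum = Σ_{k=0}^{4} ζ^k = (ζ^5 - 1)/(ζ - 1) = (ω^{2·5} - 1)/(ζ - 1) = (1 - 1)/(ζ - 1) = 0


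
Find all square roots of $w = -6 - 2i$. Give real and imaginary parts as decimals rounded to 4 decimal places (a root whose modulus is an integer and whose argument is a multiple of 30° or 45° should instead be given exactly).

|w| = sqrt(40) ≈ 6.324555, arg(w) ≈ 198.434949°
Root modulus = sqrt(40)^(1/2) ≈ 2.514867
Root arguments: θ_k = (arg(w) + 360°k)/2 for k = 0, 1, ..., 1
Compute each root as (root modulus)(cos θ_k + i sin θ_k) using full-precision intermediates, then round to 4 decimal places.
Roots: -0.4028 + 2.4824i, 0.4028 - 2.4824i


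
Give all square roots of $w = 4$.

|w| = 4, arg(w) = 0°
Root modulus = 4^(1/2) = 2
Root arguments: θ_k = (0° + 360°k)/2 for k = 0, 1, ..., 1
Roots: 2, -2


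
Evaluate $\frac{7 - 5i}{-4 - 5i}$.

Multiply numerator and denominator by conjugate (-4 + 5i):
= (7 - 5i)(-4 + 5i) / ((-4)^2 + (-5)^2)
= (-3 + 55i) / 41
= -3/41 + (55/41)i


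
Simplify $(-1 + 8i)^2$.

(a + bi)^2 = a^2 - b^2 + 2abi
= (-1)^2 - 8^2 + 2*(-1)*8i
= -63 - 16i


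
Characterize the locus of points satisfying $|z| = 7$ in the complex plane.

|z| = 7 means sqrt(x^2 + y^2) = 7
This is a circle of radius 7 centered at the origin


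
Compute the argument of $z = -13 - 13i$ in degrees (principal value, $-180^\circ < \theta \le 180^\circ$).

θ = arctan(b/a) = arctan(-13/-13) (quadrant-adjusted) = -135°


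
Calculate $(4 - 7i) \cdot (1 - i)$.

(a1*a2 - b1*b2) + (a1*b2 + b1*a2)i
= (4 - 7) + (-4 + (-7))i
= -3 - 11i


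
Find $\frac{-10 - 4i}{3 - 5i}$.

Multiply numerator and denominator by conjugate (3 + 5i):
= (-10 - 4i)(3 + 5i) / (3^2 + (-5)^2)
= (-10 - 62i) / 34
Divide through by 2: (-5 - 31i) / 17
= -5/17 - (31/17)i


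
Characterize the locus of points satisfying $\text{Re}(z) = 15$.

Re(z) = x where z = x + yi; the equation x = 15 is satisfied by all points with that x-coordinate
Locus: Vertical line x = 15


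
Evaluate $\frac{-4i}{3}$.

Divisor is real, so divide each part by 3:
= 0 - (4/3)i


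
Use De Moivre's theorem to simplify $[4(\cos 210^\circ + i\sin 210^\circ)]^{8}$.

By De Moivre: z^n = r^n(cos(nθ) + i sin(nθ))
= 4^8(cos(8*210°) + i sin(8*210°))
= 65536(cos 240° + i sin 240°)
= -32768 - 32768*sqrt(3)i


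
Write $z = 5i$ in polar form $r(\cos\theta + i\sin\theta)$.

r = |z| = sqrt(a^2 + b^2) = sqrt((0)^2 + (5)^2) = sqrt(0 + 25) = sqrt(25) = 5
a = 0 and b > 0, so z lies on the positive imaginary axis: θ = 90°
z = 5(cos 90° + i sin 90°)


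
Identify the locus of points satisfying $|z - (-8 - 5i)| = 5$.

|z - z0| = r describes a circle centered at z0 with radius r
Here z0 = -8 - 5i and r = 5
Locus: Circle centered at (-8, -5) with radius 5


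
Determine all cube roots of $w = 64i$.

|w| = 64, arg(w) = 90°
Root modulus = 64^(1/3) = 4
Root arguments: θ_k = (90° + 360°k)/3 for k = 0, 1, ..., 2
Roots: 2*sqrt(3) + 2i, -2*sqrt(3) + 2i, -4i


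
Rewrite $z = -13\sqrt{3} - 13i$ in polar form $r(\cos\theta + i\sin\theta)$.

r = |z| = sqrt(a^2 + b^2) = sqrt((-13*sqrt(3))^2 + (-13)^2) = sqrt(507 + 169) = sqrt(676) = 26
θ = arctan(b/a) = arctan(-13/-22.5167) (quadrant-adjusted) = 210°
z = 26(cos 210° + i sin 210°)


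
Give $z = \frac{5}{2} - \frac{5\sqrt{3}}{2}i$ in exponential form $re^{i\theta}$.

r = |z| = sqrt((5/2)^2 + (-5*sqrt(3)/2)^2) = sqrt(25/4 + 75/4) = sqrt(25) = 5
θ = arctan(b/a) = arctan(-4.3301/2.5) (quadrant-adjusted) = -60° = -π/3
z = 5e^(-i*π/3)


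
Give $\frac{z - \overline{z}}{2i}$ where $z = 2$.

z - conjugate(z) = 2bi
(z - conjugate(z))/(2i) = 2bi/(2i) = b = 0


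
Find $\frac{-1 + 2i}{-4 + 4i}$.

Multiply numerator and denominator by conjugate (-4 - 4i):
= (-1 + 2i)(-4 - 4i) / ((-4)^2 + 4^2)
= (12 - 4i) / 32
Divide through by 4: (3 - i) / 8
= 3/8 - (1/8)i


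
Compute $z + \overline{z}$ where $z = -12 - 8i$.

z + conjugate(z) = (a + bi) + (a - bi) = 2a
= 2 * (-12) = -24


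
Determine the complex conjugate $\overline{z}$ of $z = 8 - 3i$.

If z = a + bi, then conjugate(z) = a - bi
conjugate(8 - 3i) = 8 + 3i


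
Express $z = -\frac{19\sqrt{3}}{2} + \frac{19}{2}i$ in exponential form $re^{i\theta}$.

r = |z| = sqrt((-19*sqrt(3)/2)^2 + (19/2)^2) = sqrt(1083/4 + 361/4) = sqrt(361) = 19
θ = arctan(b/a) = arctan(9.5/-16.4545) (quadrant-adjusted) = 150° = 5π/6
z = 19e^(i*5π/6)


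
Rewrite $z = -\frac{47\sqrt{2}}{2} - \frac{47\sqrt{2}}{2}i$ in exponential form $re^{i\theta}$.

r = |z| = sqrt((-47*sqrt(2)/2)^2 + (-47*sqrt(2)/2)^2) = sqrt(2209/2 + 2209/2) = sqrt(2209) = 47
θ = arctan(b/a) = arctan(-33.234/-33.234) (quadrant-adjusted) = 225° = 5π/4
z = 47e^(i*5π/4)


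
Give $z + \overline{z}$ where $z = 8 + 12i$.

z + conjugate(z) = (a + bi) + (a - bi) = 2a
= 2 * 8 = 16


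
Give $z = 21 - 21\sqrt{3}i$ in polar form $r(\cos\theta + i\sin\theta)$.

r = |z| = sqrt(a^2 + b^2) = sqrt((21)^2 + (-21*sqrt(3))^2) = sqrt(441 + 1323) = sqrt(1764) = 42
θ = arctan(b/a) = arctan(-36.3731/21) (quadrant-adjusted) = 300°
z = 42(cos 300° + i sin 300°)


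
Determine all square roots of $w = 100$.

|w| = 100, arg(w) = 0°
Root modulus = 100^(1/2) = 10
Root arguments: θ_k = (0° + 360°k)/2 for k = 0, 1, ..., 1
Roots: 10, -10


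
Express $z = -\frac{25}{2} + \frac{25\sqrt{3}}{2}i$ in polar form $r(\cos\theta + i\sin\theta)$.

r = |z| = sqrt(a^2 + b^2) = sqrt((-25/2)^2 + (25*sqrt(3)/2)^2) = sqrt(625/4 + 1875/4) = sqrt(625) = 25
θ = arctan(b/a) = arctan(21.6506/-12.5) (quadrant-adjusted) = 120°
z = 25(cos 120° + i sin 120°)


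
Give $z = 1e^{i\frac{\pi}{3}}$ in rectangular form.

a = r cos θ = 1 * 1/2 = 1/2
b = r sin θ = 1 * sqrt(3)/2 = sqrt(3)/2
z = 1/2 + (sqrt(3)/2)i


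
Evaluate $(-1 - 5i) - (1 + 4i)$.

(-1 - 1) + (-5 - 4)i = -2 - 9i


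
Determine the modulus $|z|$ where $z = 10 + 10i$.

|z| = sqrt(a^2 + b^2) = sqrt(10^2 + 10^2) = sqrt(200) = sqrt(200)


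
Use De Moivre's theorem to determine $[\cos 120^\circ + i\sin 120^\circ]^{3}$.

By De Moivre: z^n = r^n(cos(nθ) + i sin(nθ))
= 1^3(cos(3*120°) + i sin(3*120°))
= 1(cos 0° + i sin 0°)
= 1


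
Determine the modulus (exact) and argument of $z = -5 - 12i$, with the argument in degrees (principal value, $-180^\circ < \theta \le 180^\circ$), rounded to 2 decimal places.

|z| = sqrt((-5)^2 + (-12)^2) = 13
arg(z) = arctan(b/a) = arctan(-12/-5) (quadrant-adjusted) = -112.62°


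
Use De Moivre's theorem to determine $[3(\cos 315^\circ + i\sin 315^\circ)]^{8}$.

By De Moivre: z^n = r^n(cos(nθ) + i sin(nθ))
= 3^8(cos(8*315°) + i sin(8*315°))
= 6561(cos 0° + i sin 0°)
= 6561


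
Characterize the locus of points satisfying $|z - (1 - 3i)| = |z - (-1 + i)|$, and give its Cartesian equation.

|z - z1| = |z - z2| means z is equidistant from z1 and z2,
i.e. the perpendicular bisector of the segment from (1, -3) to (-1, 1) (midpoint (0, -1)).
With z = x + yi, square both sides:
(x - 1)^2 + (y - (-3))^2 = (x - (-1))^2 + (y - 1)^2
The x^2 and y^2 terms cancel: -4x + 8y = 2 - 10 = -8
Simplify: x - 2y = 2
Locus: Perpendicular bisector of the segment from (1, -3) to (-1, 1): the line x - 2y = 2


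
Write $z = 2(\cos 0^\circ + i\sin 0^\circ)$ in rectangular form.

a = r cos θ = 2 * 1 = 2
b = r sin θ = 2 * 0 = 0
z = 2


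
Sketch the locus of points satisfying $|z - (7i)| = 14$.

|z - z0| = r describes a circle centered at z0 with radius r
Here z0 = 7i and r = 14
Locus: Circle centered at (0, 7) with radius 14


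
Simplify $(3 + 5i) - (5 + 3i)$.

(3 - 5) + (5 - 3)i = -2 + 2i


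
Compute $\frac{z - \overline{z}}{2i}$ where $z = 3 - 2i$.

z - conjugate(z) = 2bi
(z - conjugate(z))/(2i) = 2bi/(2i) = b = -2


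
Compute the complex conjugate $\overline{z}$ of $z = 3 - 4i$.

If z = a + bi, then conjugate(z) = a - bi
conjugate(3 - 4i) = 3 + 4i


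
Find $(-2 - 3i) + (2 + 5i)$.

(-2 + 2) + (-3 + 5)i = 2i


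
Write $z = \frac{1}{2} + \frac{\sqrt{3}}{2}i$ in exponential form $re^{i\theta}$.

r = |z| = sqrt((1/2)^2 + (sqrt(3)/2)^2) = sqrt(1/4 + 3/4) = sqrt(1) = 1
θ = arctan(b/a) = arctan(0.866/0.5) (quadrant-adjusted) = 60° = π/3
z = 1e^(i*π/3)


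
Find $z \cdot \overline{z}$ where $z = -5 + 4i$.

z * conjugate(z) = |z|^2 = a^2 + b^2
= (-5)^2 + 4^2 = 41


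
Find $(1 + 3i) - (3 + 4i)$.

(1 - 3) + (3 - 4)i = -2 - i


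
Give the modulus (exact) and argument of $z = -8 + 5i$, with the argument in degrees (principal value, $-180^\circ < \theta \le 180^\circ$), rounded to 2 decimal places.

|z| = sqrt((-8)^2 + 5^2) = sqrt(89)
arg(z) = arctan(b/a) = arctan(5/-8) (quadrant-adjusted) = 147.99°


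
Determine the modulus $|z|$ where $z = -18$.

|z| = sqrt(a^2 + b^2) = sqrt((-18)^2 + 0^2) = sqrt(324) = 18


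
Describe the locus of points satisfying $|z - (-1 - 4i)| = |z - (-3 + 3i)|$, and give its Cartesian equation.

|z - z1| = |z - z2| means z is equidistant from z1 and z2,
i.e. the perpendicular bisector of the segment from (-1, -4) to (-3, 3) (midpoint (-2, -1/2)).
With z = x + yi, square both sides:
(x - (-1))^2 + (y - (-4))^2 = (x - (-3))^2 + (y - 3)^2
The x^2 and y^2 terms cancel: -4x + 14y = 18 - 17 = 1
Simplify: 4x - 14y = -1
Locus: Perpendicular bisector of the segment from (-1, -4) to (-3, 3): the line 4x - 14y = -1


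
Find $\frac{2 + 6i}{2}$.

Divisor is real, so divide each part by 2:
= 1 + 3i


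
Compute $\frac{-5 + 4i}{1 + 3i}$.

Multiply numerator and denominator by conjugate (1 - 3i):
= (-5 + 4i)(1 - 3i) / (1^2 + 3^2)
= (7 + 19i) / 10
= 7/10 + (19/10)i


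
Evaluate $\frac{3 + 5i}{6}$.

Divisor is real, so divide each part by 6:
= 1/2 + (5/6)i


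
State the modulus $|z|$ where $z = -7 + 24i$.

|z| = sqrt(a^2 + b^2) = sqrt((-7)^2 + 24^2) = sqrt(625) = 25


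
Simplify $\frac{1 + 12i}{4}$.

Divisor is real, so divide each part by 4:
= 1/4 + 3i


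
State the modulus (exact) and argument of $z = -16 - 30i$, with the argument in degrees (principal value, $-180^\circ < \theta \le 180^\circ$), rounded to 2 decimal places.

|z| = sqrt((-16)^2 + (-30)^2) = 34
arg(z) = arctan(b/a) = arctan(-30/-16) (quadrant-adjusted) = -118.07°


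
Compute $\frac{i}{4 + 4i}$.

Multiply numerator and denominator by conjugate (4 - 4i):
= (i)(4 - 4i) / (4^2 + 4^2)
= (4 + 4i) / 32
Divide through by 4: (1 + i) / 8
= 1/8 + (1/8)i


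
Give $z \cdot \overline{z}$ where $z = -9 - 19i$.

z * conjugate(z) = |z|^2 = a^2 + b^2
= (-9)^2 + (-19)^2 = 442


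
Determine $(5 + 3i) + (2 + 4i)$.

(5 + 2) + (3 + 4)i = 7 + 7i


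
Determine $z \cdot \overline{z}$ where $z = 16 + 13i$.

z * conjugate(z) = |z|^2 = a^2 + b^2
= 16^2 + 13^2 = 425


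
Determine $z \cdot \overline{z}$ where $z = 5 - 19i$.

z * conjugate(z) = |z|^2 = a^2 + b^2
= 5^2 + (-19)^2 = 386


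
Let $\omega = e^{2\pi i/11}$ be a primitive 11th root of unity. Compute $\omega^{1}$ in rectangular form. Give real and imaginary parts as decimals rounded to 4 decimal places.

ω^1 = e^(2πi·1/11) = e^(i·2π/11)
= cos(2π/11) + i sin(2π/11)
= 0.8413 + 0.5406i


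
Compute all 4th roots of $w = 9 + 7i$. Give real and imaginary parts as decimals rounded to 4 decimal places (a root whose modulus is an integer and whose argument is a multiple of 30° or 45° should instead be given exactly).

|w| = sqrt(130) ≈ 11.401754, arg(w) ≈ 37.874984°
Root modulus = sqrt(130)^(1/4) ≈ 1.837566
Root arguments: θ_k = (arg(w) + 360°k)/4 for k = 0, 1, ..., 3
Compute each root as (root modulus)(cos θ_k + i sin θ_k) using full-precision intermediates, then round to 4 decimal places.
Roots: 1.8125 + 0.3023i, -0.3023 + 1.8125i, -1.8125 - 0.3023i, 0.3023 - 1.8125i


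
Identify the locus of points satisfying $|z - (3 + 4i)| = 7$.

|z - z0| = r describes a circle centered at z0 with radius r
Here z0 = 3 + 4i and r = 7
Locus: Circle centered at (3, 4) with radius 7


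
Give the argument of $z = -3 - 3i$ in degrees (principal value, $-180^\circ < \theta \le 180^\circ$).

θ = arctan(b/a) = arctan(-3/-3) (quadrant-adjusted) = -135°


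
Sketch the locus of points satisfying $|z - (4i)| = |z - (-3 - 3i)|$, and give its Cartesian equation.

|z - z1| = |z - z2| means z is equidistant from z1 and z2,
i.e. the perpendicular bisector of the segment from (0, 4) to (-3, -3) (midpoint (-3/2, 1/2)).
With z = x + yi, square both sides:
(x - 0)^2 + (y - 4)^2 = (x - (-3))^2 + (y - (-3))^2
The x^2 and y^2 terms cancel: -6x + (-14)y = 18 - 16 = 2
Simplify: 3x + 7y = -1
Locus: Perpendicular bisector of the segment from (0, 4) to (-3, -3): the line 3x + 7y = -1


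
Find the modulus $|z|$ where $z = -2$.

|z| = sqrt(a^2 + b^2) = sqrt((-2)^2 + 0^2) = sqrt(4) = 2


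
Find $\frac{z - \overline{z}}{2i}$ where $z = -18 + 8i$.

z - conjugate(z) = 2bi
(z - conjugate(z))/(2i) = 2bi/(2i) = b = 8


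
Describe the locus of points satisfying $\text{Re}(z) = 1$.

Re(z) = x where z = x + yi; the equation x = 1 is satisfied by all points with that x-coordinate
Locus: Vertical line x = 1


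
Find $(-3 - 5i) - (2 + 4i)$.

(-3 - 2) + (-5 - 4)i = -5 - 9i


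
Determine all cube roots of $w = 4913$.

|w| = 4913, arg(w) = 0°
Root modulus = 4913^(1/3) = 17
Root arguments: θ_k = (0° + 360°k)/3 for k = 0, 1, ..., 2
Roots: 17, -17/2 + (17*sqrt(3)/2)i, -17/2 - (17*sqrt(3)/2)i


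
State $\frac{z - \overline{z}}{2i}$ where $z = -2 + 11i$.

z - conjugate(z) = 2bi
(z - conjugate(z))/(2i) = 2bi/(2i) = b = 11


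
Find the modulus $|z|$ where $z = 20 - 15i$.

|z| = sqrt(a^2 + b^2) = sqrt(20^2 + (-15)^2) = sqrt(625) = 25


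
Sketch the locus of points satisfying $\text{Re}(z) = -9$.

Re(z) = x where z = x + yi; the equation x = -9 is satisfied by all points with that x-coordinate
Locus: Vertical line x = -9


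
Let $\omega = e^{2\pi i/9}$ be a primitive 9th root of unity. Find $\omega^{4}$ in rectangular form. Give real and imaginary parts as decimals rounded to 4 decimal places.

ω^4 = e^(2πi·4/9) = e^(i·8π/9)
= cos(8π/9) + i sin(8π/9)
= -0.9397 + 0.3420i


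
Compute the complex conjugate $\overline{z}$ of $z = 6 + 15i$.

If z = a + bi, then conjugate(z) = a - bi
conjugate(6 + 15i) = 6 - 15i


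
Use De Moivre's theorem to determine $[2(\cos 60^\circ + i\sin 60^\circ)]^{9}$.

By De Moivre: z^n = r^n(cos(nθ) + i sin(nθ))
= 2^9(cos(9*60°) + i sin(9*60°))
= 512(cos 180° + i sin 180°)
= -512


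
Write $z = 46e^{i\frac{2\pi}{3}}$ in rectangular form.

a = r cos θ = 46 * -1/2 = -23
b = r sin θ = 46 * sqrt(3)/2 = 23*sqrt(3)
z = -23 + 23*sqrt(3)i


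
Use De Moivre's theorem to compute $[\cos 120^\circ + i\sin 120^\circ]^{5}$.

By De Moivre: z^n = r^n(cos(nθ) + i sin(nθ))
= 1^5(cos(5*120°) + i sin(5*120°))
= 1(cos 240° + i sin 240°)
= -1/2 - (sqrt(3)/2)i


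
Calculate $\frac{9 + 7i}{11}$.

Divisor is real, so divide each part by 11:
= 9/11 + (7/11)i


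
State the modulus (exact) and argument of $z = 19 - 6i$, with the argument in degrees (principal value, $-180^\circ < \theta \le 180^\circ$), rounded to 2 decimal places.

|z| = sqrt(19^2 + (-6)^2) = sqrt(397)
arg(z) = arctan(b/a) = arctan(-6/19) (quadrant-adjusted) = -17.53°


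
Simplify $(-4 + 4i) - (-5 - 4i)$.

(-4 - (-5)) + (4 - (-4))i = 1 + 8i


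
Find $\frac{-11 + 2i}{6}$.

Divisor is real, so divide each part by 6:
= -11/6 + (1/3)i


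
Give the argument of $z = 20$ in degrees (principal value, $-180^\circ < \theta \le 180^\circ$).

b = 0 and a > 0, so z lies on the positive real axis: θ = 0°


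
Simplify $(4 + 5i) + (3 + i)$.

(4 + 3) + (5 + 1)i = 7 + 6i


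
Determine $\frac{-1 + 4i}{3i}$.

Multiply numerator and denominator by conjugate (-3i):
= (-1 + 4i)(-3i) / (0^2 + 3^2)
= (12 + 3i) / 9
Divide through by 3: (4 + i) / 3
= 4/3 + (1/3)i


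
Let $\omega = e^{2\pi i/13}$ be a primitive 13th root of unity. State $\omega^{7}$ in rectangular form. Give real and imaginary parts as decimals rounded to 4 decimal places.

ω^7 = e^(2πi·7/13) = e^(i·14π/13)
= cos(14π/13) + i sin(14π/13)
= -0.9709 - 0.2393i
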